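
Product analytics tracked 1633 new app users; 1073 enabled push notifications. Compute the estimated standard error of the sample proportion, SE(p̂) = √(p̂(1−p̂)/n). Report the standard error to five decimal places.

The sample proportion is 1073/1633 = 0.65707.
p̂(1−p̂) = 0.225329.
SE = √(0.225329/1633) = √0.000137985 = 0.01175.

SE = 0.01175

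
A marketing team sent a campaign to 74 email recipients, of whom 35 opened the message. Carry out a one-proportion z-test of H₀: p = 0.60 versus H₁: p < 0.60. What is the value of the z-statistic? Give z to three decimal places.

With x = 35 successes in n = 74, p̂ = 0.47297.
Null standard error: √(0.60·0.40/74) = √0.003243243 = 0.056949.
z = (0.47297 − 0.60)/0.056949 = -0.12703/0.056949 = -2.231.

z = -2.231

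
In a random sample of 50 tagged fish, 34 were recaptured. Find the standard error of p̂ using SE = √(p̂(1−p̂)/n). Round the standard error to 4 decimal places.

SE = 0.0660

Sample proportion p̂ = 34/50 = 0.68000.
p̂(1−p̂) = 0.217600.
SE = √(0.217600/50) = √0.004352000 = 0.0660.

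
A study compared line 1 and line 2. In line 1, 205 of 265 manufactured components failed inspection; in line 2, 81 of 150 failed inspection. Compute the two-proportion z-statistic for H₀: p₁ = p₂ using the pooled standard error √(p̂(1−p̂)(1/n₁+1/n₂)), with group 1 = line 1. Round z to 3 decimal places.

p̂₁ = 205/265 = 0.77358, p̂₂ = 81/150 = 0.54000.
Pooling: p̂ = 286/415 = 0.68916.
SE = √[p̂(1−p̂)(1/n₁+1/n₂)] = √[0.68916·0.31084·(1/265+1/150)] ≈ 0.047292.
z = 0.23358/0.047292 = 4.939.

z = 4.939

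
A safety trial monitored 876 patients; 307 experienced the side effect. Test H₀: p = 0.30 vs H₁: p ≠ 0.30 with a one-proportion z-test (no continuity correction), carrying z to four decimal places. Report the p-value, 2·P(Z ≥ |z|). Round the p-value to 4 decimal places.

With x = 307 successes in n = 876, p̂ = 0.35046.
Null standard error: √(0.30·0.70/876) = √0.000239726 = 0.015483.
z = (p̂ − p₀)/SE = (307/876 − 0.30)/0.015483 ≈ 3.2588.
From the standard normal, 2·P(Z ≥ |z|) = 0.0011.

p-value = 0.0011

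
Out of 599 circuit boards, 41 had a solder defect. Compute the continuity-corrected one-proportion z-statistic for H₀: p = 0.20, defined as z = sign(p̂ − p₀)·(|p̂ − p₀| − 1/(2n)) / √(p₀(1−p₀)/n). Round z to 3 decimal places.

Sample proportion p̂ = 41/599 = 0.06845. p̂ − p₀ = -0.131553.
Continuity correction 1/(2n) = 1/1198 = 0.000835.
Corrected numerator: |-0.131553| − 0.000835 = 0.130718.
Null standard error: √(0.20·0.80/599) = √0.000267112 = 0.016344.
z = −0.130718/0.016344 = -7.998.

z = -7.998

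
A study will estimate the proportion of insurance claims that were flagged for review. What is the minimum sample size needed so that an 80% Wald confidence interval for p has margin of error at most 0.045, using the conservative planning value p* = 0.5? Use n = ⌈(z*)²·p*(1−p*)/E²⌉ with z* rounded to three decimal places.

n = 203

z* = 1.282 at the 80% level.
p*(1−p*) = 0.50·0.50 = 0.2500.
(z*)²·p*(1−p*)/E² = 1.643524·0.2500/0.002025 = 202.904.
Rounding up, n = 203.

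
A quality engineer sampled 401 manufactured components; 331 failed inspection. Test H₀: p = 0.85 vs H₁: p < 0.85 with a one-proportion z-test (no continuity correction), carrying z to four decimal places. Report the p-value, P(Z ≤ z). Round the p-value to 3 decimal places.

p-value = 0.084

p̂ = 331/401 = 0.82544.
SE₀ = √(0.85·0.15/401) = 0.017831.
Test statistic (full precision, shown to 4 dp): z = (331/401 − 0.85)/SE₀ ≈ -1.3776.
p-value = P(Z ≤ z) with z = -1.3776 → 0.084.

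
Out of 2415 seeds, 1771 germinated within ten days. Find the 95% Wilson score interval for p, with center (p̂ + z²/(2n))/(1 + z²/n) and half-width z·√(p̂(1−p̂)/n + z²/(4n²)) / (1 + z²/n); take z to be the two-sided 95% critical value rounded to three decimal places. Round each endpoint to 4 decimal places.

p̂ = 1771/2415 = 0.73333; z = 1.960, so z² = 3.841600.
Denominator 1 + z²/n = 1 + 3.841600/2415 = 1.001591.
Adjusted center: (0.73333 + z²/(2n))/1.001591 = 0.73296.
Radicand: p̂(1−p̂)/n + z²/(4n²) = 0.000080975 + 0.000000165 = 0.000081140.
Half-width = z·√(radicand)/denom = 1.960·0.009008/1.001591 = 0.01763.
Interval: 0.73296 ± 0.01763 → (0.7153, 0.7506).

(0.7153, 0.7506)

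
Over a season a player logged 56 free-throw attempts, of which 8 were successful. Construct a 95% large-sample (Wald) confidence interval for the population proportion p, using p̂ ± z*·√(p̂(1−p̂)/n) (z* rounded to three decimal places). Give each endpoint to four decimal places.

(0.0512, 0.2345)

p̂ = 8/56 = 0.14286.
SE(p̂) = √(0.14286·0.85714/56) = 0.046761.
For 95% confidence, z* = 1.960.
Margin of error: 1.960 × 0.046761 = 0.09165.
So the interval runs from 0.0512 to 0.2345.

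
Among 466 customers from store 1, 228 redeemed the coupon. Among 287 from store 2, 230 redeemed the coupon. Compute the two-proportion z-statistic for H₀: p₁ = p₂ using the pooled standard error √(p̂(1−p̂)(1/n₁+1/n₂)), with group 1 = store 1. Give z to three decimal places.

z = -8.521

Sample proportions: p̂₁ = 228/466 = 0.48927 and p̂₂ = 230/287 = 0.80139.
Pooled p̂ = (228+230)/(466+287) = 458/753 = 0.60823.
SE = √[p̂(1−p̂)(1/n₁+1/n₂)] = √[0.60823·0.39177·(1/466+1/287)] ≈ 0.036628.
z = -0.31212/0.036628 = -8.521.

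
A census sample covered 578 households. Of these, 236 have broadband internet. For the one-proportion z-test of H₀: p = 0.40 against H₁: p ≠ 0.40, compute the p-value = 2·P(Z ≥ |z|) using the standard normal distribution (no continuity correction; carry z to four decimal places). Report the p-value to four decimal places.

With x = 236 successes in n = 578, p̂ = 0.40830.
Null standard error: √(0.40·0.60/578) = √0.000415225 = 0.020377.
Test statistic (full precision, shown to 4 dp): z = (236/578 − 0.40)/SE₀ ≈ 0.4075.
From the standard normal, 2·P(Z ≥ |z|) = 0.6836.

p-value = 0.6836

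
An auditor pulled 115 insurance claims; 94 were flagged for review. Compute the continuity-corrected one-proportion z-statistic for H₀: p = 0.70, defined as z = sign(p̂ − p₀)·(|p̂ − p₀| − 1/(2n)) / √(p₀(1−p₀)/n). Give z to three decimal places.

With x = 94 successes in n = 115, p̂ = 0.81739. p̂ − p₀ = 0.117391.
1/(2n) = 0.004348.
Corrected numerator: |0.117391| − 0.004348 = 0.113043.
SE₀ = √(0.70·0.30/115) = 0.042733.
z = +0.113043/0.042733 = 2.645.

z = 2.645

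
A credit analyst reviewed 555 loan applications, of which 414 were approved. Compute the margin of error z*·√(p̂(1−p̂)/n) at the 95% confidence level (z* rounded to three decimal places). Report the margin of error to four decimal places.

ME = 0.0362

Sample proportion p̂ = 414/555 = 0.74595.
SE = √(p̂(1−p̂)/n) = √(0.189511/555) = 0.018479.
z* = 1.960 at the 95% level.
ME = 1.960·0.018479 = 0.0362.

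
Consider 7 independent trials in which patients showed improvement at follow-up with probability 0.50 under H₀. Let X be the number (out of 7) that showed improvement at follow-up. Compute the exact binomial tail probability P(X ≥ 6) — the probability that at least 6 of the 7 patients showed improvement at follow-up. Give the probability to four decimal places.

P = 0.0625

X is binomial with n = 7 and p = 0.50.
P(X ≥ 6) = C(7,6)·0.50^6·0.50^1 + C(7,7)·0.50^7·0.50^0.
= 0.054688 + 0.007812 = 0.0625.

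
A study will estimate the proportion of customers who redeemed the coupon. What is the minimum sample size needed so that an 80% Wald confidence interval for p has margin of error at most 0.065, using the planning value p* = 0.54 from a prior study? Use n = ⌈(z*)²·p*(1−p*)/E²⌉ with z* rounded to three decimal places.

n = 97

z* = 1.282 at the 80% level.
p*(1−p*) = 0.54·0.46 = 0.2484.
(z*)²·p*(1−p*)/E² = 1.643524·0.2484/0.004225 = 96.628.
⌈96.628⌉ = 97.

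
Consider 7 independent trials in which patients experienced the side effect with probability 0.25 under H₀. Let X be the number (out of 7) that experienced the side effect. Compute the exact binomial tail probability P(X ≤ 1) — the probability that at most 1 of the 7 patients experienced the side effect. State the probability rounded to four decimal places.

X is binomial with n = 7 and p = 0.25.
P(X ≤ 1) = C(7,0)·0.25^0·0.75^7 + C(7,1)·0.25^1·0.75^6.
= 0.133484 + 0.311462 = 0.4449.

P = 0.4449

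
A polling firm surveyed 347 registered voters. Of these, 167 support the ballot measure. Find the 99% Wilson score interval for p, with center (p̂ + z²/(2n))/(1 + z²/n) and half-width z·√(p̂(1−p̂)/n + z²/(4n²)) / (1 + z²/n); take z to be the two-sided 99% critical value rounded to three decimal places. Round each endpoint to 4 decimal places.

(0.4132, 0.5501)

p̂ = 167/347 = 0.48127; z = 2.576, so z² = 6.635776.
Denominator 1 + z²/n = 1 + 6.635776/347 = 1.019123.
Center = (0.48127 + 0.009562)/1.019123 = 0.48162.
Radicand: p̂(1−p̂)/n + z²/(4n²) = 0.000719450 + 0.000013778 = 0.000733228.
Half-width = 2.576·√0.000733228/1.019123 = 0.06844.
CI: 0.48162 ± 0.06844 = (0.4132, 0.5501).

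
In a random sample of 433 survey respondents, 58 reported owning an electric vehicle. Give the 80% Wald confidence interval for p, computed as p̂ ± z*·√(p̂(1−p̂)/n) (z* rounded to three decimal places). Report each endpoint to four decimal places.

With x = 58 successes in n = 433, p̂ = 0.13395.
SE = √(p̂(1−p̂)/n) = √(0.116007/433) = 0.016368.
The 80% critical value is z* = 1.282.
Margin = 1.282·0.016368 = 0.02098.
CI: 0.13395 ± 0.02098 = (0.1130, 0.1549).

(0.1130, 0.1549)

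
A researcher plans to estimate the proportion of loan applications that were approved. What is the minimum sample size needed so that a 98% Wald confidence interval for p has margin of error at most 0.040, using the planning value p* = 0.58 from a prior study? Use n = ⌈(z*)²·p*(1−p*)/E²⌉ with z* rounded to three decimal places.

n = 824

z* = 2.326 at the 98% level.
p*(1−p*) = 0.2436.
Required n before rounding: 5.410276 × 0.2436 / 0.040² = 823.715.
Rounding up, n = 824.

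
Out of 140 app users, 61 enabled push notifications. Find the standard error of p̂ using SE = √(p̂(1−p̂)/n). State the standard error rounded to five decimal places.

SE = 0.04191

p̂ = 61/140 = 0.43571.
p̂(1−p̂) = 0.43571·0.56429 = 0.245867.
SE = √(0.245867/140) = 0.04191.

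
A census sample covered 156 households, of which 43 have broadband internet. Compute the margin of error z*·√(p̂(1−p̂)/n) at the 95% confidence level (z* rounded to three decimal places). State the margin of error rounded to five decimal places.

ME = 0.07012

Sample proportion p̂ = 43/156 = 0.27564.
SE = √(p̂(1−p̂)/n) = √(0.199663/156) = 0.035776.
For 95% confidence, z* = 1.960.
ME = 1.960·0.035776 = 0.07012.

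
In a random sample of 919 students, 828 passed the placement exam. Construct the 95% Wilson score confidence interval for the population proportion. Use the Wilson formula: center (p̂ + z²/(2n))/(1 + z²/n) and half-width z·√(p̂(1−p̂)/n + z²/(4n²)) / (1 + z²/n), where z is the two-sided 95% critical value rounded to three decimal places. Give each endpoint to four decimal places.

Here p̂ = 828/919 = 0.90098 and z = 1.960 (z² = 3.841600).
1 + z²/n = 1.004180.
Adjusted center: (0.90098 + z²/(2n))/1.004180 = 0.89931.
Radicand: p̂(1−p̂)/n + z²/(4n²) = 0.000097079 + 0.000001137 = 0.000098216.
Half-width = z·√(radicand)/denom = 1.960·0.009910/1.004180 = 0.01934.
CI: 0.89931 ± 0.01934 = (0.8800, 0.9187).

(0.8800, 0.9187)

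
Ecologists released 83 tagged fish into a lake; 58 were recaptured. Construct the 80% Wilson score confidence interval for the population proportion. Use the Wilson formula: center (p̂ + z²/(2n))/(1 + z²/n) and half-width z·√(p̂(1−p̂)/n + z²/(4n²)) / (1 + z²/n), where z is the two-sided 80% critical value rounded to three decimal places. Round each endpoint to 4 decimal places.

(0.6309, 0.7590)

Here p̂ = 58/83 = 0.69880 and z = 1.282 (z² = 1.643524).
1 + z²/n = 1.019801.
Adjusted center: (0.69880 + z²/(2n))/1.019801 = 0.69494.
Radicand: p̂(1−p̂)/n + z²/(4n²) = 0.002535909 + 0.000059643 = 0.002595552.
Half-width = z·√(radicand)/denom = 1.282·0.050947/1.019801 = 0.06405.
So the interval runs from 0.6309 to 0.7590.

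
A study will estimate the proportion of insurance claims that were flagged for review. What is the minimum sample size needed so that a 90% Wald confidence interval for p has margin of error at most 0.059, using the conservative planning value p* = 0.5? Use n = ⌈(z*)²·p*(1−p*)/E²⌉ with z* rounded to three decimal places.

n = 195

For 90% confidence, z* = 1.645.
p*(1−p*) = 0.50·0.50 = 0.2500.
(z*)²·p*(1−p*)/E² = 2.706025·0.2500/0.003481 = 194.343.
⌈194.343⌉ = 195.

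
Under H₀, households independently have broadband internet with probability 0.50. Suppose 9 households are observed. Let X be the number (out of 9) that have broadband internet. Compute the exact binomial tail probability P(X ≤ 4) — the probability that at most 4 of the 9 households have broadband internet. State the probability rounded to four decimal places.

P = 0.5000

X is binomial with n = 9 and p = 0.50.
P(X ≤ 4) = Σ_{j=0}^{4} C(9,j)·0.50^j·0.50^{9−j}.
= 0.001953 + 0.017578 + 0.070312 + 0.164062 + 0.246094 = 0.5000.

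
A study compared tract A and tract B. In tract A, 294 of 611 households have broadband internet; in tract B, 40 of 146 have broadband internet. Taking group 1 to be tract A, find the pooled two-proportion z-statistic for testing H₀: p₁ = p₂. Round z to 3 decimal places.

z = 4.530

p̂₁ = 294/611 = 0.48118, p̂₂ = 40/146 = 0.27397.
Pooling: p̂ = 334/757 = 0.44122.
SE = √[p̂(1−p̂)(1/n₁+1/n₂)] = √[0.44122·0.55878·(1/611+1/146)] ≈ 0.045740.
z = (p̂₁ − p̂₂)/SE = (0.48118 − 0.27397)/0.045740 = 0.20721/0.045740 = 4.530.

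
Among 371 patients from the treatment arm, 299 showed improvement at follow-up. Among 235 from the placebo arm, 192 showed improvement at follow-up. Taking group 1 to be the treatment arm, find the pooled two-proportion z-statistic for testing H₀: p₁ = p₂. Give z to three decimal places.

Sample proportions: p̂₁ = 299/371 = 0.80593 and p̂₂ = 192/235 = 0.81702.
Pooling: p̂ = 491/606 = 0.81023.
SE = √[p̂(1−p̂)(1/n₁+1/n₂)] = √[0.81023·0.18977·(1/371+1/235)] ≈ 0.032691.
z = -0.01109/0.032691 = -0.339.

z = -0.339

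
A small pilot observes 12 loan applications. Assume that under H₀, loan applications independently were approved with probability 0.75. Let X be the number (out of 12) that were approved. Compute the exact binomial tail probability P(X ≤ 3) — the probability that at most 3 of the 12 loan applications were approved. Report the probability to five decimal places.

X is binomial with n = 12 and p = 0.75.
P(X ≤ 3) = C(12,0)·0.75^0·0.25^12 + C(12,1)·0.75^1·0.25^11 + C(12,2)·0.75^2·0.25^10 + C(12,3)·0.75^3·0.25^9.
= 0.000000 + 0.000002 + 0.000035 + 0.000354 = 0.00039.

P = 0.00039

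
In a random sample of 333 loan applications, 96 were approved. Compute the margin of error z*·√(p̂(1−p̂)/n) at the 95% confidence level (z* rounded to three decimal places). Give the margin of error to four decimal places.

ME = 0.0487

With x = 96 successes in n = 333, p̂ = 0.28829.
SE = √(p̂(1−p̂)/n) = √(0.205178/333) = 0.024822.
The 95% critical value is z* = 1.960.
So ME = 0.0487.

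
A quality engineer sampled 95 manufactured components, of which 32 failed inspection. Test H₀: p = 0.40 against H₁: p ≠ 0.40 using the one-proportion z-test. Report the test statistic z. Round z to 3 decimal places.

p̂ = 32/95 = 0.33684.
SE₀ = √(0.40·0.60/95) = 0.050262.
z = (p̂ − p₀)/SE = (0.33684 − 0.40)/0.050262 = -1.257.

z = -1.257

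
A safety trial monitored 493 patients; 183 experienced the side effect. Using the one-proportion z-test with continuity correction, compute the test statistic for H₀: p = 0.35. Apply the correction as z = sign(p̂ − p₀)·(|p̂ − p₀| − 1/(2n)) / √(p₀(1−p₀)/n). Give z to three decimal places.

z = 0.940

Sample proportion p̂ = 183/493 = 0.37120. p̂ − p₀ = 0.021197.
Continuity correction 1/(2n) = 1/986 = 0.001014.
Corrected numerator: |0.021197| − 0.001014 = 0.020183.
Null standard error: √(0.35·0.65/493) = √0.000461460 = 0.021482.
z = (+)0.020183/0.021482 = 0.940.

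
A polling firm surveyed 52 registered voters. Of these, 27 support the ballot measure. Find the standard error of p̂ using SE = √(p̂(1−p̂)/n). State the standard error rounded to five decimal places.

Sample proportion p̂ = 27/52 = 0.51923.
p̂(1−p̂) = 0.51923·0.48077 = 0.249630.
SE = √(0.249630/52) = 0.06929.

SE = 0.06929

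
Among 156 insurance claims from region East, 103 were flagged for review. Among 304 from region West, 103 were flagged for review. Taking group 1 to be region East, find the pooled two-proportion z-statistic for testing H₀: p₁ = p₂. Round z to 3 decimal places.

z = 6.563

p̂₁ = 103/156 = 0.66026, p̂₂ = 103/304 = 0.33882.
Pooled p̂ = (103+103)/(156+304) = 206/460 = 0.44783.
Pooled SE = √[0.2472779·0.00969973] ≈ 0.048975.
z = 0.32144/0.048975 = 6.563.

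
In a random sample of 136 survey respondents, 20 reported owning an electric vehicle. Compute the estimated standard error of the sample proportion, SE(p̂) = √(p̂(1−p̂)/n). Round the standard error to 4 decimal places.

Sample proportion p̂ = 20/136 = 0.14706.
p̂(1−p̂) = 0.125433.
SE = √(0.125433/136) = 0.0304.

SE = 0.0304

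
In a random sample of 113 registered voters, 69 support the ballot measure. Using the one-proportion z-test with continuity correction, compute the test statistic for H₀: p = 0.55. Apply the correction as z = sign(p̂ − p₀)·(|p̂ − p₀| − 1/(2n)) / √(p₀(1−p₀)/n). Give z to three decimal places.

p̂ = 69/113 = 0.61062. p̂ − p₀ = 0.060619.
Continuity correction 1/(2n) = 1/226 = 0.004425.
Corrected numerator: |0.060619| − 0.004425 = 0.056194.
SE₀ = √(0.55·0.45/113) = 0.046800.
z = (+)0.056194/0.046800 = 1.201.

z = 1.201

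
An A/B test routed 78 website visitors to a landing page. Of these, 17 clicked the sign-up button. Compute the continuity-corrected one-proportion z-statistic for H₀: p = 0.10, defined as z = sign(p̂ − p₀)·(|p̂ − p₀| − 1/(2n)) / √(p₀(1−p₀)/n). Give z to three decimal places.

The sample proportion is 17/78 = 0.21795. p̂ − p₀ = 0.117949.
Continuity correction 1/(2n) = 1/156 = 0.006410.
Corrected numerator: |0.117949| − 0.006410 = 0.111539.
SE₀ = √(0.10·0.90/78) = 0.033968.
z = +0.111539/0.033968 = 3.284.

z = 3.284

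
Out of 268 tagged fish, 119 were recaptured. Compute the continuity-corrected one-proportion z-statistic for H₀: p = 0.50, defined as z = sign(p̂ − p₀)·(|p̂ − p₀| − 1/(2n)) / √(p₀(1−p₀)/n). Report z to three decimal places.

p̂ = 119/268 = 0.44403. p̂ − p₀ = -0.055970.
1/(2n) = 0.001866.
Corrected numerator: |-0.055970| − 0.001866 = 0.054104.
Null standard error: √(0.50·0.50/268) = √0.000932836 = 0.030542.
z = (−)0.054104/0.030542 = -1.771.

z = -1.771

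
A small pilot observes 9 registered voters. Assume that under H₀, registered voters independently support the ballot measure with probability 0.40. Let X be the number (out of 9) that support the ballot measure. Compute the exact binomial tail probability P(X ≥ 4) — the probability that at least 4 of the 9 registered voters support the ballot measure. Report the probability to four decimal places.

X is binomial with n = 9 and p = 0.40.
P(X ≥ 4) = Σ_{j=4}^{9} C(9,j)·0.40^j·0.60^{9−j}.
= 0.250823 + 0.167215 + 0.074318 + 0.021234 + 0.003539 + 0.000262 = 0.5174.

P = 0.5174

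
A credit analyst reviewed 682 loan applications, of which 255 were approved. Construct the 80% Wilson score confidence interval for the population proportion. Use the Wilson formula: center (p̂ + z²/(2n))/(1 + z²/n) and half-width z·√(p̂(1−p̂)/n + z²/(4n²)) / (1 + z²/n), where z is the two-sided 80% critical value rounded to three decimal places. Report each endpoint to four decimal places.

p̂ = 255/682 = 0.37390; z = 1.282, so z² = 1.643524.
1 + z²/n = 1.002410.
Adjusted center: (0.37390 + z²/(2n))/1.002410 = 0.37420.
Radicand: p̂(1−p̂)/n + z²/(4n²) = 0.000343253 + 0.000000883 = 0.000344136.
Half-width = 1.282·√0.000344136/1.002410 = 0.02373.
Interval: 0.37420 ± 0.02373 → (0.3505, 0.3979).

(0.3505, 0.3979)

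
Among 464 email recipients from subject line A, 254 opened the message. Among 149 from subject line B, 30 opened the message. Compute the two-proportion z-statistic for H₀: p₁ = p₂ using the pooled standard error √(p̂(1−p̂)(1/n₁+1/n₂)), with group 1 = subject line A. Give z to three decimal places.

p̂₁ = 254/464 = 0.54741, p̂₂ = 30/149 = 0.20134.
Pooled p̂ = (254+30)/(464+149) = 284/613 = 0.46330.
SE = √[p̂(1−p̂)(1/n₁+1/n₂)] = √[0.46330·0.53670·(1/464+1/149)] ≈ 0.046954.
z = 0.34607/0.046954 = 7.370.

z = 7.370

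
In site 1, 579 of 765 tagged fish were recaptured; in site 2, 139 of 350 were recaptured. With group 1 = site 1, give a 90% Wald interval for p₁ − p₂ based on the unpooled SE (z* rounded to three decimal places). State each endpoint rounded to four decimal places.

(0.3097, 0.4097)

p̂₁ = 0.75686, p̂₂ = 0.39714, so the observed difference is 0.35972.
Unpooled SE = √(p̂₁(1−p̂₁)/n₁ + p̂₂(1−p̂₂)/n₂) = √(0.000240551 + 0.000684058) = 0.030407.
For 90% confidence, z* = 1.645. Margin = 1.645·0.030407 = 0.05002.
Interval: 0.35972 ± 0.05002 → (0.3097, 0.4097).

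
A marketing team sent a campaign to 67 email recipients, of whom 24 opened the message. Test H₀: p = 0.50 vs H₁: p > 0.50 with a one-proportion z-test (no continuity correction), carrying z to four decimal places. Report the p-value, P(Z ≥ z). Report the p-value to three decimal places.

The sample proportion is 24/67 = 0.35821.
Null standard error: √(0.50·0.50/67) = √0.003731343 = 0.061085.
Test statistic (full precision, shown to 4 dp): z = (24/67 − 0.50)/SE₀ ≈ -2.3212.
From the standard normal, P(Z ≥ z) = 0.990.

p-value = 0.990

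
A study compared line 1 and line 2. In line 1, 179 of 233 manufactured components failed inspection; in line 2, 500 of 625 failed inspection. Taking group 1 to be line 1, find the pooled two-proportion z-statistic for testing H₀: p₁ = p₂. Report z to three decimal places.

z = -1.018

Sample proportions: p̂₁ = 179/233 = 0.76824 and p̂₂ = 500/625 = 0.80000.
Pooled p̂ = (179+500)/(233+625) = 679/858 = 0.79138.
Pooled SE = √[0.1651004·0.00589185] ≈ 0.031189.
z = -0.03176/0.031189 = -1.018.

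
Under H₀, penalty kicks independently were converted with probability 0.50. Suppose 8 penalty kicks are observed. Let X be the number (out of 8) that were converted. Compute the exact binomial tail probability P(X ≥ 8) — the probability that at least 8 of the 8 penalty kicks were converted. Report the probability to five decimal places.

P = 0.00391

X is binomial with n = 8 and p = 0.50.
P(X ≥ 8) = C(8,8)·0.50^8·0.50^0.
= 0.003906 = 0.00391.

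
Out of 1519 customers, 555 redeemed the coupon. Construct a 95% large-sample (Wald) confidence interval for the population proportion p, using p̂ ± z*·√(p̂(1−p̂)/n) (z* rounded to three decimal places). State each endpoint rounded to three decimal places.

Sample proportion p̂ = 555/1519 = 0.36537.
SE = √(p̂(1−p̂)/n) = √(0.231875/1519) = 0.012355.
For 95% confidence, z* = 1.960.
Margin of error: 1.960 × 0.012355 = 0.02422.
CI: 0.36537 ± 0.02422 = (0.341, 0.390).

(0.341, 0.390)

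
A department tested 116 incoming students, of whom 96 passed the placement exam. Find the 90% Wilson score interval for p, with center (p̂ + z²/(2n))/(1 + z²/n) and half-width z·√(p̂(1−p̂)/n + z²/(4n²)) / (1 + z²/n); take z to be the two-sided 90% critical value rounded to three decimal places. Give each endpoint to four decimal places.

p̂ = 96/116 = 0.82759; z = 1.645, so z² = 2.706025.
Denominator 1 + z²/n = 1 + 2.706025/116 = 1.023328.
Adjusted center: (0.82759 + z²/(2n))/1.023328 = 0.82012.
Radicand: p̂(1−p̂)/n + z²/(4n²) = 0.001230063 + 0.000050275 = 0.001280338.
Half-width = 1.645·√0.001280338/1.023328 = 0.05752.
Interval: 0.82012 ± 0.05752 → (0.7626, 0.8776).

(0.7626, 0.8776)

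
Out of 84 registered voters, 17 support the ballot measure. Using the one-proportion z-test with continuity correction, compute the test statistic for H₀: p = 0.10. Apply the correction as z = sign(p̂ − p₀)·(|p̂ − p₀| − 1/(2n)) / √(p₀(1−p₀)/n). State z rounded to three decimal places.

z = 2.946

The sample proportion is 17/84 = 0.20238. p̂ − p₀ = 0.102381.
Continuity correction 1/(2n) = 1/168 = 0.005952.
Corrected numerator: |0.102381| − 0.005952 = 0.096429.
Under H₀, SE = √(p₀(1−p₀)/n) = √(0.10·0.90/84) = √0.001071429 = 0.032733.
z = (+)0.096429/0.032733 = 2.946.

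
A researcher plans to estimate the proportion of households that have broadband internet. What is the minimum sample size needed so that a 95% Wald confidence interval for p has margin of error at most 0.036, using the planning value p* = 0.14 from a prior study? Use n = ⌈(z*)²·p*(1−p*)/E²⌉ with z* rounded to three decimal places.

n = 357

The 95% critical value is z* = 1.960.
p*(1−p*) = 0.1204.
Required n before rounding: 3.841600 × 0.1204 / 0.036² = 356.889.
Rounding up, n = 357.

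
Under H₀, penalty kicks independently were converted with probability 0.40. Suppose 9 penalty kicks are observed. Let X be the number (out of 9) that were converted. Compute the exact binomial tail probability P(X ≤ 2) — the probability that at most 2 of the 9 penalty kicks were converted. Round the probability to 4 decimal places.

P = 0.2318

X is binomial with n = 9 and p = 0.40.
P(X ≤ 2) = C(9,0)·0.40^0·0.60^9 + C(9,1)·0.40^1·0.60^8 + C(9,2)·0.40^2·0.60^7.
= 0.010078 + 0.060466 + 0.161243 = 0.2318.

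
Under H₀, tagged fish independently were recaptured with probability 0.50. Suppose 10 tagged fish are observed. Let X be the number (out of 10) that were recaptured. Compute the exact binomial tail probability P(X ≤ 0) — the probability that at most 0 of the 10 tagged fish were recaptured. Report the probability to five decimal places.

P = 0.00098

X ~ Binomial(n=10, p=0.50).
P(X ≤ 0) = C(10,0)·0.50^0·0.50^10.
= 0.000977 = 0.00098.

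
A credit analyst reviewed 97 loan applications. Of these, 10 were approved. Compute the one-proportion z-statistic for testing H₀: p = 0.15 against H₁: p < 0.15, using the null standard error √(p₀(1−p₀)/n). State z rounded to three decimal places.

z = -1.294

p̂ = 10/97 = 0.10309.
Null standard error: √(0.15·0.85/97) = √0.001314433 = 0.036255.
Test statistic: z = -0.04691/0.036255 = -1.294.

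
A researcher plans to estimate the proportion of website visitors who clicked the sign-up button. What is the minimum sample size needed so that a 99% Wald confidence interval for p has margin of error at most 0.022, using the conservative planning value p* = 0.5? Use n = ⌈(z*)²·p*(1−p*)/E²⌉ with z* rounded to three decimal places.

The 99% critical value is z* = 2.576.
p*(1−p*) = 0.2500.
Required n before rounding: 6.635776 × 0.2500 / 0.022² = 3427.570.
⌈3427.570⌉ = 3428.

n = 3428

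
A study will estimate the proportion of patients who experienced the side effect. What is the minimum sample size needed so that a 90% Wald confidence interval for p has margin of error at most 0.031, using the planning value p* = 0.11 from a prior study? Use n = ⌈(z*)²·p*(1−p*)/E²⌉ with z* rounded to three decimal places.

The 90% critical value is z* = 1.645.
p*(1−p*) = 0.0979.
(z*)²·p*(1−p*)/E² = 2.706025·0.0979/0.000961 = 275.671.
Rounding up, n = 276.

n = 276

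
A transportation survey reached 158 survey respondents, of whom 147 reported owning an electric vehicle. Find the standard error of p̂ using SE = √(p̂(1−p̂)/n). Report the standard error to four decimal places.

Sample proportion p̂ = 147/158 = 0.93038.
p̂(1−p̂) = 0.064773.
Dividing by n and taking the root: √0.000409956 = 0.0202.

SE = 0.0202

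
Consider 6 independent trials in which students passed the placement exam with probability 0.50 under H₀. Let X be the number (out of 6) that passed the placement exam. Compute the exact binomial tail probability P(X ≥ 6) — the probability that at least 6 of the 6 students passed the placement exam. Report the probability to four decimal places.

P = 0.0156

X is binomial with n = 6 and p = 0.50.
P(X ≥ 6) = C(6,6)·0.50^6·0.50^0.
= 0.015625 = 0.0156.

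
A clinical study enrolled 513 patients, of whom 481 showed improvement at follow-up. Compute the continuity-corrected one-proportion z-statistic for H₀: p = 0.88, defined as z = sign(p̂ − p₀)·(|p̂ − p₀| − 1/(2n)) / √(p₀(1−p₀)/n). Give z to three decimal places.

p̂ = 481/513 = 0.93762. p̂ − p₀ = 0.057622.
Continuity correction 1/(2n) = 1/1026 = 0.000975.
Corrected numerator: |0.057622| − 0.000975 = 0.056647.
SE₀ = √(0.88·0.12/513) = 0.014347.
z = +0.056647/0.014347 = 3.948.

z = 3.948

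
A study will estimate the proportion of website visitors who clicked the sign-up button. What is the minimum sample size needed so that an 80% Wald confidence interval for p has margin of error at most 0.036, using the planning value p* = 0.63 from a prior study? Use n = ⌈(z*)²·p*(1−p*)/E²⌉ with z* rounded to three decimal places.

n = 296

The 80% critical value is z* = 1.282.
p*(1−p*) = 0.2331.
(z*)²·p*(1−p*)/E² = 1.643524·0.2331/0.001296 = 295.606.
Rounding up, n = 296.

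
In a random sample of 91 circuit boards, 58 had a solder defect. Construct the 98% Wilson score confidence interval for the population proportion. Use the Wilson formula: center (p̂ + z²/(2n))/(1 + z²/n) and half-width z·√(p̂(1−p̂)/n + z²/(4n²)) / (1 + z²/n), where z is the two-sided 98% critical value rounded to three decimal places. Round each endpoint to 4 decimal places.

(0.5155, 0.7438)

p̂ = 58/91 = 0.63736; z = 2.326, so z² = 5.410276.
1 + z²/n = 1.059454.
Center = (0.63736 + 0.029727)/1.059454 = 0.62965.
Radicand: p̂(1−p̂)/n + z²/(4n²) = 0.002539907 + 0.000163334 = 0.002703241.
Half-width = 2.326·√0.002703241/1.059454 = 0.11415.
CI: 0.62965 ± 0.11415 = (0.5155, 0.7438).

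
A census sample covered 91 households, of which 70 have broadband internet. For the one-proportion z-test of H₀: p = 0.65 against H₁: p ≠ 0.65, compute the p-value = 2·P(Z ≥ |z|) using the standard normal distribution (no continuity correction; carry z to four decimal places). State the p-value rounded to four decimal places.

With x = 70 successes in n = 91, p̂ = 0.76923.
Under H₀, SE = √(p₀(1−p₀)/n) = √(0.65·0.35/91) = √0.002500000 = 0.050000.
z = (p̂ − p₀)/SE = (70/91 − 0.65)/0.050000 ≈ 2.3846.
p-value = 2·P(Z ≥ |z|) with z = 2.3846 → 0.0171.

p-value = 0.0171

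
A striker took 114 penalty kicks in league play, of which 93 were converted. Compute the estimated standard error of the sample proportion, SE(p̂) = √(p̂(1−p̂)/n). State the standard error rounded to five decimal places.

SE = 0.03631

The sample proportion is 93/114 = 0.81579.
p̂(1−p̂) = 0.150277.
SE = √(0.150277/114) = 0.03631.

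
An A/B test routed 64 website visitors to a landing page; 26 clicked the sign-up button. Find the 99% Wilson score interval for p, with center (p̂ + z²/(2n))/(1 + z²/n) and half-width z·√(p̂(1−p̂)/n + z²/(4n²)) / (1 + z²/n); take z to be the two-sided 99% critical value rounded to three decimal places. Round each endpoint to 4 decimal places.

(0.2643, 0.5658)

Here p̂ = 26/64 = 0.40625 and z = 2.576 (z² = 6.635776).
1 + z²/n = 1.103684.
Adjusted center: (0.40625 + z²/(2n))/1.103684 = 0.41506.
Radicand: p̂(1−p̂)/n + z²/(4n²) = 0.003768921 + 0.000405016 = 0.004173937.
Half-width = 2.576·√0.004173937/1.103684 = 0.15079.
CI: 0.41506 ± 0.15079 = (0.2643, 0.5658).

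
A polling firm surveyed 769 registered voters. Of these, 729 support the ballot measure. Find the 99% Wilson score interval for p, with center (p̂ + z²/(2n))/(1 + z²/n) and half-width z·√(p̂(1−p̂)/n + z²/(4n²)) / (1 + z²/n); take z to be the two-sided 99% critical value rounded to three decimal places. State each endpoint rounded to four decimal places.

p̂ = 729/769 = 0.94798; z = 2.576, so z² = 6.635776.
Denominator 1 + z²/n = 1 + 6.635776/769 = 1.008629.
Adjusted center: (0.94798 + z²/(2n))/1.008629 = 0.94415.
Radicand: p̂(1−p̂)/n + z²/(4n²) = 0.000064122 + 0.000002805 = 0.000066927.
Half-width = z·√(radicand)/denom = 2.576·0.008181/1.008629 = 0.02089.
CI: 0.94415 ± 0.02089 = (0.9233, 0.9650).

(0.9233, 0.9650)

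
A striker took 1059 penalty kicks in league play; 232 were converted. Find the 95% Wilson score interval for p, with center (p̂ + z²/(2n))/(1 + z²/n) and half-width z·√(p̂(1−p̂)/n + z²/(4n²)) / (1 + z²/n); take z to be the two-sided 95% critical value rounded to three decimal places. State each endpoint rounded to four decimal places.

Here p̂ = 232/1059 = 0.21907 and z = 1.960 (z² = 3.841600).
1 + z²/n = 1.003628.
Adjusted center: (0.21907 + z²/(2n))/1.003628 = 0.22009.
Radicand: p̂(1−p̂)/n + z²/(4n²) = 0.000161549 + 0.000000856 = 0.000162405.
Half-width = 1.960·√0.000162405/1.003628 = 0.02489.
CI: 0.22009 ± 0.02489 = (0.1952, 0.2450).

(0.1952, 0.2450)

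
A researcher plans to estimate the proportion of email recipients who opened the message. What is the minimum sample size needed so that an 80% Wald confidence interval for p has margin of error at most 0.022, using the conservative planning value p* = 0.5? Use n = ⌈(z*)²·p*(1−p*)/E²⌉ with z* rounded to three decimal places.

z* = 1.282 at the 80% level.
p*(1−p*) = 0.50·0.50 = 0.2500.
(z*)²·p*(1−p*)/E² = 1.643524·0.2500/0.000484 = 848.928.
⌈848.928⌉ = 849.

n = 849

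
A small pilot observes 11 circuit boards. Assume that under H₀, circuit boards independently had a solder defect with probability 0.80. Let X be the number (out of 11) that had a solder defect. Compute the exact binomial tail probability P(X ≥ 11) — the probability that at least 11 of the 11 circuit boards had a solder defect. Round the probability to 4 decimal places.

X ~ Binomial(n=11, p=0.80).
P(X ≥ 11) = C(11,11)·0.80^11·0.20^0.
= 0.085899 = 0.0859.

P = 0.0859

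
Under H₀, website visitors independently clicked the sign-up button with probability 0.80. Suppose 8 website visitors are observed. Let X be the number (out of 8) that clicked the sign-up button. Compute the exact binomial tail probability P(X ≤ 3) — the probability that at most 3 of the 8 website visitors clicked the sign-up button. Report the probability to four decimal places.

X ~ Binomial(n=8, p=0.80).
P(X ≤ 3) = C(8,0)·0.80^0·0.20^8 + C(8,1)·0.80^1·0.20^7 + C(8,2)·0.80^2·0.20^6 + C(8,3)·0.80^3·0.20^5.
= 0.000003 + 0.000082 + 0.001147 + 0.009175 = 0.0104.

P = 0.0104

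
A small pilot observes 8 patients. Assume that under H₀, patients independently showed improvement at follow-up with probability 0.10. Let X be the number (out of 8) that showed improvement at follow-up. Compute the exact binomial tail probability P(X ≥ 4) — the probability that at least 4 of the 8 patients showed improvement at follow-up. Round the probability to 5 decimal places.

P = 0.00502

X ~ Binomial(n=8, p=0.10).
P(X ≥ 4) = Σ_{j=4}^{8} C(8,j)·0.10^j·0.90^{8−j}.
= 0.004593 + 0.000408 + 0.000023 + 0.000001 + 0.000000 = 0.00502.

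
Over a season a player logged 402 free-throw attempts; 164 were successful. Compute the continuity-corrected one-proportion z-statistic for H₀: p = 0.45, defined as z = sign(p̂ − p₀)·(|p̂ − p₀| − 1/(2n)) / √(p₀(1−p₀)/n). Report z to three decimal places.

z = -1.644

Sample proportion p̂ = 164/402 = 0.40796. p̂ − p₀ = -0.042040.
Continuity correction 1/(2n) = 1/804 = 0.001244.
Corrected numerator: |-0.042040| − 0.001244 = 0.040796.
Under H₀, SE = √(p₀(1−p₀)/n) = √(0.45·0.55/402) = √0.000615672 = 0.024813.
z = (−)0.040796/0.024813 = -1.644.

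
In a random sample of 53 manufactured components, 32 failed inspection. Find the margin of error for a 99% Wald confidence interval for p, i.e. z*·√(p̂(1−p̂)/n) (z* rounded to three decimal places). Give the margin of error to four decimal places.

ME = 0.1731

With x = 32 successes in n = 53, p̂ = 0.60377.
Standard error of p̂: √(0.239231/53) = √0.004513793 = 0.067185.
z* = 2.576 at the 99% level.
Margin of error = z*·SE = 2.576 × 0.067185 = 0.1731.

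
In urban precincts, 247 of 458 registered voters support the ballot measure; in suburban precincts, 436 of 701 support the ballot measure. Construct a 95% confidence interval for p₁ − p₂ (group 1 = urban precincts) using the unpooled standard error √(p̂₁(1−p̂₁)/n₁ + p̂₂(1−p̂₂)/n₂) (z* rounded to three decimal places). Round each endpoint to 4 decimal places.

(-0.1407, -0.0246)

p̂₁ = 247/458 = 0.53930, p̂₂ = 436/701 = 0.62197; p̂₁ − p̂₂ = -0.08267.
SE = √(0.000542479 + 0.000335412) = √0.000877891 = 0.029629.
For 95% confidence, z* = 1.960. Margin of error = 0.05807.
So the interval runs from -0.1407 to -0.0246.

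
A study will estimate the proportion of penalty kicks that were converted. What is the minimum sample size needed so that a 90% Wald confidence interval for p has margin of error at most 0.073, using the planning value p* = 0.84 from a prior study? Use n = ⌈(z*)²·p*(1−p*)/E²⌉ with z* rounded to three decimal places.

n = 69

The 90% critical value is z* = 1.645.
p*(1−p*) = 0.1344.
Required n before rounding: 2.706025 × 0.1344 / 0.073² = 68.247.
⌈68.247⌉ = 69.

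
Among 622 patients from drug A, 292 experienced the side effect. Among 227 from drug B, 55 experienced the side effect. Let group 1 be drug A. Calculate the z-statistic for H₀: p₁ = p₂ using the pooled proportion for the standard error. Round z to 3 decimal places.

p̂₁ = 292/622 = 0.46945, p̂₂ = 55/227 = 0.24229.
Pooled p̂ = (292+55)/(622+227) = 347/849 = 0.40872.
SE = √[p̂(1−p̂)(1/n₁+1/n₂)] = √[0.40872·0.59128·(1/622+1/227)] ≈ 0.038120.
z = 0.22716/0.038120 = 5.959.

z = 5.959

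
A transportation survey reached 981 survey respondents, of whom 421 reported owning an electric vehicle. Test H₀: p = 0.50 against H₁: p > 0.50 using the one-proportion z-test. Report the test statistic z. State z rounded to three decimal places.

p̂ = 421/981 = 0.42915.
Null standard error: √(0.50·0.50/981) = √0.000254842 = 0.015964.
Test statistic: z = -0.07085/0.015964 = -4.438.

z = -4.438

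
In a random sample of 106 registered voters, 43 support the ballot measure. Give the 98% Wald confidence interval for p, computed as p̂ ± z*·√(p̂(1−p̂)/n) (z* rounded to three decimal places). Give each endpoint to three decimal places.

(0.295, 0.517)

Sample proportion p̂ = 43/106 = 0.40566.
Standard error of p̂: √(0.241100/106) = √0.002274529 = 0.047692.
The 98% critical value is z* = 2.326.
Margin = 2.326·0.047692 = 0.11093.
So the interval runs from 0.295 to 0.517.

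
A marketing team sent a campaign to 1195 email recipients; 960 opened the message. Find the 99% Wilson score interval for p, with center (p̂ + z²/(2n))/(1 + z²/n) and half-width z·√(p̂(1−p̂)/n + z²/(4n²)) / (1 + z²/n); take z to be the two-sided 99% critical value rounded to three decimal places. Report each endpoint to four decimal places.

(0.7721, 0.8313)

Here p̂ = 960/1195 = 0.80335 and z = 2.576 (z² = 6.635776).
Denominator 1 + z²/n = 1 + 6.635776/1195 = 1.005553.
Center = (0.80335 + 0.002776)/1.005553 = 0.80167.
Radicand: p̂(1−p̂)/n + z²/(4n²) = 0.000132201 + 0.000001162 = 0.000133363.
Half-width = z·√(radicand)/denom = 2.576·0.011548/1.005553 = 0.02958.
So the interval runs from 0.7721 to 0.8313.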